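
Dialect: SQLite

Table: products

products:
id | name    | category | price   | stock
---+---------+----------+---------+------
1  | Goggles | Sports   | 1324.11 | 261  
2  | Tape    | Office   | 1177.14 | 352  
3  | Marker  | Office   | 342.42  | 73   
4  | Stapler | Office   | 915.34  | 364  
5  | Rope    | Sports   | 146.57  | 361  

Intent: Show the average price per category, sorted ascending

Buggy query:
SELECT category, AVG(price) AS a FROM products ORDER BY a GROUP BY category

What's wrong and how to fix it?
Bug: ORDER BY appears before GROUP BY; SQL clause order requires GROUP BY first

Fix: Move ORDER BY to the end, after GROUP BY

Corrected query:
SELECT category, AVG(price) AS a FROM products GROUP BY category ORDER BY a

Result:
category | a         
---------+-----------
Sports   | 735.34    
Office   | 811.633333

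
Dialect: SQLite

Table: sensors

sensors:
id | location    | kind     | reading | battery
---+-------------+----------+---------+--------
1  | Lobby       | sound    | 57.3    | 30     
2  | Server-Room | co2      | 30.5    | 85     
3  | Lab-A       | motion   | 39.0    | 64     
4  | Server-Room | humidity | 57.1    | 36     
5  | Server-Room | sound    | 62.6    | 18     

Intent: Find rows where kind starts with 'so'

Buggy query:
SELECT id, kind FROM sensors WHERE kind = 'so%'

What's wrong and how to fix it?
Bug: Wildcards only work with LIKE; '=' treats '%' as a literal character

Fix: Replace '=' with LIKE so 'so%' is treated as a pattern

Corrected query:
SELECT id, kind FROM sensors WHERE kind LIKE 'so%'

Result:
id | kind 
---+------
1  | sound
5  | sound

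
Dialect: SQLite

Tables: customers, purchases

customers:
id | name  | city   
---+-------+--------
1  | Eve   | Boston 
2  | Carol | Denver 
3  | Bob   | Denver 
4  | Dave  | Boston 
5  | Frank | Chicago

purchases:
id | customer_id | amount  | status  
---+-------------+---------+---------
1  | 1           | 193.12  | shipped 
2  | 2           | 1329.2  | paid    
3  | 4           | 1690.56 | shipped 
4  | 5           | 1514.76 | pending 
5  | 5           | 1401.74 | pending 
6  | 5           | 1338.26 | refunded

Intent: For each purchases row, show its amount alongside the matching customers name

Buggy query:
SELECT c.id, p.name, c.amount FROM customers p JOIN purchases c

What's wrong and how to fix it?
Bug: Missing join condition: each purchases row is matched to all customers rows instead of just its own

Fix: Specify the join condition linking the foreign key to the parent id

Corrected query:
SELECT c.id, p.name, c.amount FROM customers p JOIN purchases c ON c.customer_id = p.id

Result:
id | name  | amount 
---+-------+--------
1  | Eve   | 193.12 
2  | Carol | 1329.2 
3  | Dave  | 1690.56
4  | Frank | 1514.76
5  | Frank | 1401.74
6  | Frank | 1338.26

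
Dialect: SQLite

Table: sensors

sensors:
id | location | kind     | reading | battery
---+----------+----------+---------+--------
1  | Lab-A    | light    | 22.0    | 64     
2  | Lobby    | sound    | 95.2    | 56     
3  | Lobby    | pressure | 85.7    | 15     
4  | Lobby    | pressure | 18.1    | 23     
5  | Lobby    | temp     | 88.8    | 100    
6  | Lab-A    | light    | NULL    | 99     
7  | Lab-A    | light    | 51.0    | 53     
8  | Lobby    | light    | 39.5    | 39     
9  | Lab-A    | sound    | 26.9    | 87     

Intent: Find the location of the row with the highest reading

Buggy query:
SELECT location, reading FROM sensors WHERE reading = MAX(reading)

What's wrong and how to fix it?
Bug: MAX(reading) is an aggregate and cannot be used directly in WHERE

Fix: Use a subquery: WHERE reading = (SELECT MAX(reading) FROM sensors)

Corrected query:
SELECT location, reading FROM sensors WHERE reading = (SELECT MAX(reading) FROM sensors)

Result:
location | reading
---------+--------
Lobby    | 95.2   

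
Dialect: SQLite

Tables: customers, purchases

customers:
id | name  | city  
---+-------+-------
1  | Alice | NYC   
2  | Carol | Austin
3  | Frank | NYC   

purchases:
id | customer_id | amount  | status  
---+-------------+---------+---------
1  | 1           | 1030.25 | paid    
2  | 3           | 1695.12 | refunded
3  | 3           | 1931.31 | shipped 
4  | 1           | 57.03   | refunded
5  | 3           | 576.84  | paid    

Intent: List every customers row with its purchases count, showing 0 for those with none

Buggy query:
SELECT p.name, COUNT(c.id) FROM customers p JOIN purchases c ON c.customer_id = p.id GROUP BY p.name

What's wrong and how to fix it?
Bug: An inner join excludes parents with zero children

Fix: Switch to LEFT JOIN to retain unmatched parent rows

Corrected query:
SELECT p.name, COUNT(c.id) FROM customers p LEFT JOIN purchases c ON c.customer_id = p.id GROUP BY p.name

Result:
name  | COUNT(c.id)
------+------------
Alice | 2          
Carol | 0          
Frank | 3          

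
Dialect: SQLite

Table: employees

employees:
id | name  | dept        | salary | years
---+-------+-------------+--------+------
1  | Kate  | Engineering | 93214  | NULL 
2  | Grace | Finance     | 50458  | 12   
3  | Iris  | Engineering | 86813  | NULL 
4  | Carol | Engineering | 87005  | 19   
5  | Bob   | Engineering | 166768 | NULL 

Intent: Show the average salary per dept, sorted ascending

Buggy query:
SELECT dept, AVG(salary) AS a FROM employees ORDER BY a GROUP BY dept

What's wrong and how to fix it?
Bug: GROUP BY must precede ORDER BY

Fix: Move ORDER BY to the end, after GROUP BY

Corrected query:
SELECT dept, AVG(salary) AS a FROM employees GROUP BY dept ORDER BY a

Result:
dept        | a     
------------+-------
Finance     | 50458 
Engineering | 108450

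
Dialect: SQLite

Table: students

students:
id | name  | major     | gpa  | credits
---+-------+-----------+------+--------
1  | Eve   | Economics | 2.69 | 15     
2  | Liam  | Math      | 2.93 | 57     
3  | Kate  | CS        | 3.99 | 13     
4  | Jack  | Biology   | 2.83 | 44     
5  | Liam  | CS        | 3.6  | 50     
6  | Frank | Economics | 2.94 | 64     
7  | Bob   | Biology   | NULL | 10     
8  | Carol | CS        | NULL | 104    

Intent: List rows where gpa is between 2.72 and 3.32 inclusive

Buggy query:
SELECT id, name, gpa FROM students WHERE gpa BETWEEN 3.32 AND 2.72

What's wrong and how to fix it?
Bug: The bounds are reversed; BETWEEN a AND b requires a <= b to match anything

Fix: Swap the bounds so the smaller value comes first

Corrected query:
SELECT id, name, gpa FROM students WHERE gpa BETWEEN 2.72 AND 3.32

Result:
id | name  | gpa 
---+-------+-----
2  | Liam  | 2.93
4  | Jack  | 2.83
6  | Frank | 2.94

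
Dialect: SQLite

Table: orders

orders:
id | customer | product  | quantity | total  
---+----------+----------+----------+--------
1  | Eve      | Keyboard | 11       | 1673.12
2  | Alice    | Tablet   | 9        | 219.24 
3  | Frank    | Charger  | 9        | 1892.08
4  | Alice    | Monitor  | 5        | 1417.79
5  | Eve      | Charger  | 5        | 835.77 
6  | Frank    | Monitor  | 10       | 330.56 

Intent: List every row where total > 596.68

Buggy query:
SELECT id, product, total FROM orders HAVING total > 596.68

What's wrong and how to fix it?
Bug: This is a non-aggregate query (no GROUP BY, no aggregates), so in SQLite the HAVING clause is invalid here; a row-level condition belongs in WHERE

Fix: Replace HAVING with WHERE since the condition applies to individual rows

Corrected query:
SELECT id, product, total FROM orders WHERE total > 596.68

Result:
id | product  | total  
---+----------+--------
1  | Keyboard | 1673.12
3  | Charger  | 1892.08
4  | Monitor  | 1417.79
5  | Charger  | 835.77 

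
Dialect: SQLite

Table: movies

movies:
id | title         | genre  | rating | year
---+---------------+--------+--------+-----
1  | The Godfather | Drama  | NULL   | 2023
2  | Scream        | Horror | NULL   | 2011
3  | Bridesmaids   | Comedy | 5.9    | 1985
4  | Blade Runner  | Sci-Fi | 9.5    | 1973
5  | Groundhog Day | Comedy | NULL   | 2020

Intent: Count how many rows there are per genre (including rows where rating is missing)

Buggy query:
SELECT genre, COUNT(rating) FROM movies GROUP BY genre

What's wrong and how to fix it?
Bug: COUNT(rating) skips NULLs, so groups with missing rating are undercounted

Fix: Replace COUNT(rating) with COUNT(*)

Corrected query:
SELECT genre, COUNT(*) FROM movies GROUP BY genre

Result:
genre  | COUNT(*)
-------+---------
Comedy | 2       
Drama  | 1       
Horror | 1       
Sci-Fi | 1       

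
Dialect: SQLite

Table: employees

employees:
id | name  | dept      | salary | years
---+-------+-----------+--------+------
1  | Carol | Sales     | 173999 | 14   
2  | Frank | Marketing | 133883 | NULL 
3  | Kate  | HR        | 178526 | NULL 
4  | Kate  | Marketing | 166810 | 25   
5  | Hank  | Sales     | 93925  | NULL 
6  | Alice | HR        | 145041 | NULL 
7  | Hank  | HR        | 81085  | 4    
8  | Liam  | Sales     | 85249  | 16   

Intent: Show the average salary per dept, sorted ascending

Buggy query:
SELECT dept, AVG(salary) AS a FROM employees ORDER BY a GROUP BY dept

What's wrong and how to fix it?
Bug: ORDER BY appears before GROUP BY; SQL clause order requires GROUP BY first

Fix: Move ORDER BY to the end, after GROUP BY

Corrected query:
SELECT dept, AVG(salary) AS a FROM employees GROUP BY dept ORDER BY a

Result:
dept      | a            
----------+--------------
Sales     | 117724.333333
HR        | 134884       
Marketing | 150346.5     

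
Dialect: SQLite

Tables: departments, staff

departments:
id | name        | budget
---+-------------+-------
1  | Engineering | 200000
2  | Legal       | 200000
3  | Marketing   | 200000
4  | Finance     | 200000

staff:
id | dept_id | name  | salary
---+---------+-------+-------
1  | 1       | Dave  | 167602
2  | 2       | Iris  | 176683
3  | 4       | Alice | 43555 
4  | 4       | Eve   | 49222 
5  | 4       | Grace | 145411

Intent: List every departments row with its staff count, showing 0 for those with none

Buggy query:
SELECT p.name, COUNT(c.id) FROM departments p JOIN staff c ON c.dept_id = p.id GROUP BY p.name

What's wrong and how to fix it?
Bug: An inner join excludes parents with zero children

Fix: Switch to LEFT JOIN to retain unmatched parent rows

Corrected query:
SELECT p.name, COUNT(c.id) FROM departments p LEFT JOIN staff c ON c.dept_id = p.id GROUP BY p.name

Result:
name        | COUNT(c.id)
------------+------------
Engineering | 1          
Finance     | 3          
Legal       | 1          
Marketing   | 0          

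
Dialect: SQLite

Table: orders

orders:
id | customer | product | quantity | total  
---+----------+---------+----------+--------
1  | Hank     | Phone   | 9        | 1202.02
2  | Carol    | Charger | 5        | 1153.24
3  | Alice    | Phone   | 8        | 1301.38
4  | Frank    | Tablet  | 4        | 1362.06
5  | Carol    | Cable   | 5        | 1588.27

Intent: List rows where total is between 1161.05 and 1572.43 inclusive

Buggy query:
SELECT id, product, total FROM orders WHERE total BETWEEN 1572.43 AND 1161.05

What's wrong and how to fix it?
Bug: BETWEEN expects the lower bound first; with 1572.43 AND 1161.05 the range is empty

Fix: Write BETWEEN 1161.05 AND 1572.43

Corrected query:
SELECT id, product, total FROM orders WHERE total BETWEEN 1161.05 AND 1572.43

Result:
id | product | total  
---+---------+--------
1  | Phone   | 1202.02
3  | Phone   | 1301.38
4  | Tablet  | 1362.06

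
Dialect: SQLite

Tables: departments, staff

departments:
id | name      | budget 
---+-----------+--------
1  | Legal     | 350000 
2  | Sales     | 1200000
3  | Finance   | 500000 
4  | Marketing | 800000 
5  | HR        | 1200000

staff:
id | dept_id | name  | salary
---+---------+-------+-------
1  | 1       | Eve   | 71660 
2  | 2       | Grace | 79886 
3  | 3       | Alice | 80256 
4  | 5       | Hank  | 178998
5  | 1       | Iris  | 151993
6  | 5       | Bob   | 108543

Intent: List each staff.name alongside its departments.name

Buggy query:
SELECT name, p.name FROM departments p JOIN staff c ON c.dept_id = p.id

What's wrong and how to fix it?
Bug: 'name' exists in both joined tables, so the database can't tell which one is meant

Fix: Prefix ambiguous columns with the table alias

Corrected query:
SELECT c.name, p.name FROM departments p JOIN staff c ON c.dept_id = p.id

Result:
name  | name   
------+--------
Eve   | Legal  
Grace | Sales  
Alice | Finance
Hank  | HR     
Iris  | Legal  
Bob   | HR     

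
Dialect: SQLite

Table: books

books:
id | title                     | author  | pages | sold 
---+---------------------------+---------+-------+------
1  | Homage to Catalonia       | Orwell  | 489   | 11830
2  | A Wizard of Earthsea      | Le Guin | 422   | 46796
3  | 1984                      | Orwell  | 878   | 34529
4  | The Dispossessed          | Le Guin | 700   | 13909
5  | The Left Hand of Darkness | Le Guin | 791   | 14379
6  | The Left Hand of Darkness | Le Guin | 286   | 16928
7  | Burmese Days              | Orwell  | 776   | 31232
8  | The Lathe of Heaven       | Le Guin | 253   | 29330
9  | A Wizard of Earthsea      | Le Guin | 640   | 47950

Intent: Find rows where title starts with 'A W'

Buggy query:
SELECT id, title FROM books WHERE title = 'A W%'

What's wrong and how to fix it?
Bug: Wildcards only work with LIKE; '=' treats '%' as a literal character

Fix: Replace '=' with LIKE so 'A W%' is treated as a pattern

Corrected query:
SELECT id, title FROM books WHERE title LIKE 'A W%'

Result:
id | title               
---+---------------------
2  | A Wizard of Earthsea
9  | A Wizard of Earthsea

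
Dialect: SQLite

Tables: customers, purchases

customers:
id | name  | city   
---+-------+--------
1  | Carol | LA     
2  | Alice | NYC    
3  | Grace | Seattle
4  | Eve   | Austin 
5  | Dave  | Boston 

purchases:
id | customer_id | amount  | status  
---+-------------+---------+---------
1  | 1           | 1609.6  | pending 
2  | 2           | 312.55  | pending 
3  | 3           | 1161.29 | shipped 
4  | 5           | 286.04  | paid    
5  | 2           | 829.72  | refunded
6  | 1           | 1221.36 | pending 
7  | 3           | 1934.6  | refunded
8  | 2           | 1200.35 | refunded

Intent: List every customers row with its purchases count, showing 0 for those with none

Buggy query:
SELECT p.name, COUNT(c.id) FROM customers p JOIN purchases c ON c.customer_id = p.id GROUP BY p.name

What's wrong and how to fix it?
Bug: An inner join excludes parents with zero children

Fix: Switch to LEFT JOIN to retain unmatched parent rows

Corrected query:
SELECT p.name, COUNT(c.id) FROM customers p LEFT JOIN purchases c ON c.customer_id = p.id GROUP BY p.name

Result:
name  | COUNT(c.id)
------+------------
Alice | 3          
Carol | 2          
Dave  | 1          
Eve   | 0          
Grace | 2          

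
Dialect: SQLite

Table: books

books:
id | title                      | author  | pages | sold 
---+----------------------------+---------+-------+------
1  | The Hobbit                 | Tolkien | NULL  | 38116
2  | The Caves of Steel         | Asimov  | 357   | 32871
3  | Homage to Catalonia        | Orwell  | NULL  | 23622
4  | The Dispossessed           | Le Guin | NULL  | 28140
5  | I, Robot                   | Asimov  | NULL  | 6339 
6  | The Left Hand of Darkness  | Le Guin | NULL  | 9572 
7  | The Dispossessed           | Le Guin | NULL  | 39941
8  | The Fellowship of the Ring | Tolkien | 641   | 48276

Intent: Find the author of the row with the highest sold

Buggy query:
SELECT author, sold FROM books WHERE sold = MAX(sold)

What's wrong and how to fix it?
Bug: WHERE is evaluated per row; an aggregate over the whole table isn't defined there

Fix: Use a subquery: WHERE sold = (SELECT MAX(sold) FROM books)

Corrected query:
SELECT author, sold FROM books WHERE sold = (SELECT MAX(sold) FROM books)

Result:
author  | sold 
--------+------
Tolkien | 48276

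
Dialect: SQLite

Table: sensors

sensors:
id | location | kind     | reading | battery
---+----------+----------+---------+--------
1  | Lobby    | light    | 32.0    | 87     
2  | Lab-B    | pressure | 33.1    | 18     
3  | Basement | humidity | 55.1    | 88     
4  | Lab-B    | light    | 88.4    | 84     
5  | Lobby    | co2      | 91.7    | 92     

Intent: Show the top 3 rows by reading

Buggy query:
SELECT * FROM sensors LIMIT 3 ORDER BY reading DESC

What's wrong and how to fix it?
Bug: LIMIT must come after ORDER BY

Fix: Swap the clauses: ORDER BY first, then LIMIT

Corrected query:
SELECT * FROM sensors ORDER BY reading DESC LIMIT 3

Result:
id | location | kind     | reading | battery
---+----------+----------+---------+--------
5  | Lobby    | co2      | 91.7    | 92     
4  | Lab-B    | light    | 88.4    | 84     
3  | Basement | humidity | 55.1    | 88     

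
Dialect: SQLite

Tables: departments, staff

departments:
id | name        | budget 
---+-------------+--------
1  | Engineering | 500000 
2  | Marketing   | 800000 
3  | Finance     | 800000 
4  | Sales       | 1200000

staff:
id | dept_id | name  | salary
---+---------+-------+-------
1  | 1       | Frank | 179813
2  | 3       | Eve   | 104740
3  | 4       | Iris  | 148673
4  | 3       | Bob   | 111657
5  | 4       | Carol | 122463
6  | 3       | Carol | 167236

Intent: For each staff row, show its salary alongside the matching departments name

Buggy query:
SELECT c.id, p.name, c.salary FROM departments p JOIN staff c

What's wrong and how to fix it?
Bug: Missing join condition: each staff row is matched to all departments rows instead of just its own

Fix: Specify the join condition linking the foreign key to the parent id

Corrected query:
SELECT c.id, p.name, c.salary FROM departments p JOIN staff c ON c.dept_id = p.id

Result:
id | name        | salary
---+-------------+-------
1  | Engineering | 179813
2  | Finance     | 104740
3  | Sales       | 148673
4  | Finance     | 111657
5  | Sales       | 122463
6  | Finance     | 167236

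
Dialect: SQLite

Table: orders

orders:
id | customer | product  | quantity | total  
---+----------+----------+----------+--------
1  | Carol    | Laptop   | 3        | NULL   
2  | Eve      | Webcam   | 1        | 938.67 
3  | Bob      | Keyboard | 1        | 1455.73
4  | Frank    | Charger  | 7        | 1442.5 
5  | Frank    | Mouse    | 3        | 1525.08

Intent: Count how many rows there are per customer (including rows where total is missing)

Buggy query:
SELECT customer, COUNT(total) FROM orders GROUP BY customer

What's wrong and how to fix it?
Bug: COUNT(total) skips NULLs, so groups with missing total are undercounted

Fix: Replace COUNT(total) with COUNT(*)

Corrected query:
SELECT customer, COUNT(*) FROM orders GROUP BY customer

Result:
customer | COUNT(*)
---------+---------
Bob      | 1       
Carol    | 1       
Eve      | 1       
Frank    | 2       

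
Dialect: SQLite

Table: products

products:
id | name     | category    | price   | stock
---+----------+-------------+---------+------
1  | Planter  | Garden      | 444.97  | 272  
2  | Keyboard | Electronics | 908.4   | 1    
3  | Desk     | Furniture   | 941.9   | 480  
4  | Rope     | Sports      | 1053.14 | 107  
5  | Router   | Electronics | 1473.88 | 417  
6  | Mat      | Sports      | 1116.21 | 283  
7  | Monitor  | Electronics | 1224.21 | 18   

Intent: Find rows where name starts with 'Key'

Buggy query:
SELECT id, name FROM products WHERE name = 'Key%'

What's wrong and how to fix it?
Bug: '=' compares the literal string including the % character; pattern matching needs LIKE

Fix: Replace '=' with LIKE so 'Key%' is treated as a pattern

Corrected query:
SELECT id, name FROM products WHERE name LIKE 'Key%'

Result:
id | name    
---+---------
2  | Keyboard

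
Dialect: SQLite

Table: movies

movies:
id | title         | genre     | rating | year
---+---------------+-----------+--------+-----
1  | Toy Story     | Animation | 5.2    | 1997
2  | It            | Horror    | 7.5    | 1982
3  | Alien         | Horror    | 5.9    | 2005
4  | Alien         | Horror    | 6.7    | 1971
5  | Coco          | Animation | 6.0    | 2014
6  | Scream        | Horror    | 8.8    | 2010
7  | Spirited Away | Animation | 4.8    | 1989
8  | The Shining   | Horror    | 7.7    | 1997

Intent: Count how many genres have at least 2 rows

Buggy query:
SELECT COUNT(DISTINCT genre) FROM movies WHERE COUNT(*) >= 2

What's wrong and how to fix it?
Bug: WHERE filters individual rows, not groups, so a group-level COUNT is invalid there

Fix: Use a subquery that GROUPs and filters with HAVING, then count its rows

Corrected query:
SELECT COUNT(*) FROM (SELECT genre FROM movies GROUP BY genre HAVING COUNT(*) >= 2)

Result:
COUNT(*)
--------
2       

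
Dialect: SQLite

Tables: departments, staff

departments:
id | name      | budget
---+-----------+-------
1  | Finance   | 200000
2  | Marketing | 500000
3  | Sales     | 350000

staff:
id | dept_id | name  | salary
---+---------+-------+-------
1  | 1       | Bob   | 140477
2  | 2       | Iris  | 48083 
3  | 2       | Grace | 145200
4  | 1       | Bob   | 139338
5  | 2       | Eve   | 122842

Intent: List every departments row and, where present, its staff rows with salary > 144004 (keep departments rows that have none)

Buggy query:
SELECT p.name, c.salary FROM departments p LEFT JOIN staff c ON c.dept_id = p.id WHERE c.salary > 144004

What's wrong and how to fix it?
Bug: A WHERE condition on the right-hand table after LEFT JOIN drops unmatched parents

Fix: Move the right-table condition into the ON clause so unmatched parents are kept

Corrected query:
SELECT p.name, c.salary FROM departments p LEFT JOIN staff c ON c.dept_id = p.id AND c.salary > 144004

Result:
name      | salary
----------+-------
Finance   | NULL  
Marketing | 145200
Sales     | NULL  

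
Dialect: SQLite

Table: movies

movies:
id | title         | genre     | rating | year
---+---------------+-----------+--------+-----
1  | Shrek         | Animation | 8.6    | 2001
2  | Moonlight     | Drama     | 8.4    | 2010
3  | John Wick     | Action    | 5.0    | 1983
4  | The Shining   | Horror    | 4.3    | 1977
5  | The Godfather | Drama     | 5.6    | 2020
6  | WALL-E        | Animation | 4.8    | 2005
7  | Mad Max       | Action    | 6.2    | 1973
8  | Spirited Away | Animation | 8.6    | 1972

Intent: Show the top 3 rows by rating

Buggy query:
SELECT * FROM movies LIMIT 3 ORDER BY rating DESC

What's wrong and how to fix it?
Bug: LIMIT must come after ORDER BY

Fix: Swap the clauses: ORDER BY first, then LIMIT

Corrected query:
SELECT * FROM movies ORDER BY rating DESC LIMIT 3

Result:
id | title         | genre     | rating | year
---+---------------+-----------+--------+-----
1  | Shrek         | Animation | 8.6    | 2001
8  | Spirited Away | Animation | 8.6    | 1972
2  | Moonlight     | Drama     | 8.4    | 2010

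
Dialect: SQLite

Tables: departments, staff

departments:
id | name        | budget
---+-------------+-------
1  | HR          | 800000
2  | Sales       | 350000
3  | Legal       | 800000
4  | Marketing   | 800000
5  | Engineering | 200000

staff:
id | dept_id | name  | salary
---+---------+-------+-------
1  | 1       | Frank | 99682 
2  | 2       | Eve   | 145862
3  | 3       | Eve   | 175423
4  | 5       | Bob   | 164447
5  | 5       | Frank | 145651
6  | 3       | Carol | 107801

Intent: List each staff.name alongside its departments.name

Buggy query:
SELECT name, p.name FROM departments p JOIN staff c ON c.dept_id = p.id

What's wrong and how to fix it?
Bug: Both tables have a 'name' column; the unqualified reference is ambiguous

Fix: Qualify the column with its table alias (c.name)

Corrected query:
SELECT c.name, p.name FROM departments p JOIN staff c ON c.dept_id = p.id

Result:
name  | name       
------+------------
Frank | HR         
Eve   | Sales      
Eve   | Legal      
Bob   | Engineering
Frank | Engineering
Carol | Legal      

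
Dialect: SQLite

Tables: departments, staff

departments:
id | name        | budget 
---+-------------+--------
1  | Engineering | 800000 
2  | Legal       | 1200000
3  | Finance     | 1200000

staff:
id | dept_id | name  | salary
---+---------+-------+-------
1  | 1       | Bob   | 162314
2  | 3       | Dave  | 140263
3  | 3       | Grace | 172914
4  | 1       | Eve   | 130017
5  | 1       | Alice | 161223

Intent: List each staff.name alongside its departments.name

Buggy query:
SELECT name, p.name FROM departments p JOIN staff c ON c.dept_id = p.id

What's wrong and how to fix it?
Bug: 'name' exists in both joined tables, so the database can't tell which one is meant

Fix: Prefix ambiguous columns with the table alias

Corrected query:
SELECT c.name, p.name FROM departments p JOIN staff c ON c.dept_id = p.id

Result:
name  | name       
------+------------
Bob   | Engineering
Dave  | Finance    
Grace | Finance    
Eve   | Engineering
Alice | Engineering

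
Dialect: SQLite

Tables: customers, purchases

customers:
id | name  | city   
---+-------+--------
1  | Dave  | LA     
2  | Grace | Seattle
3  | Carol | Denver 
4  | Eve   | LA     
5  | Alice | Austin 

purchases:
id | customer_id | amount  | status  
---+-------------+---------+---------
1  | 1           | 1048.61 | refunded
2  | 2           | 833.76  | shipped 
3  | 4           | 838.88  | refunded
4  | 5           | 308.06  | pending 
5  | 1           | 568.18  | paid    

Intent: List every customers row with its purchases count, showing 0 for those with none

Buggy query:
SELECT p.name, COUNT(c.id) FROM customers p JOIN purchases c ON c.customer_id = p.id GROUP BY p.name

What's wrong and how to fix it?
Bug: INNER JOIN drops customers rows that have no matching purchases rows

Fix: Use LEFT JOIN so parents without children still appear (COUNT(c.id) gives 0)

Corrected query:
SELECT p.name, COUNT(c.id) FROM customers p LEFT JOIN purchases c ON c.customer_id = p.id GROUP BY p.name

Result:
name  | COUNT(c.id)
------+------------
Alice | 1          
Carol | 0          
Dave  | 2          
Eve   | 1          
Grace | 1          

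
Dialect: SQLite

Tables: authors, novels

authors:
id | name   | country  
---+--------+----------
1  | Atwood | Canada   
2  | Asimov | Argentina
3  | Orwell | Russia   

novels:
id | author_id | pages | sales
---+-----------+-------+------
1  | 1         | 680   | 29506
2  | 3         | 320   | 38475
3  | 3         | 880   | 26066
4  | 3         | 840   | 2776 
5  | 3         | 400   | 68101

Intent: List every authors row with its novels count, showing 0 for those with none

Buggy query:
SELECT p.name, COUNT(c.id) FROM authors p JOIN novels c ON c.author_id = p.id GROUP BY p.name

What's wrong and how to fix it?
Bug: INNER JOIN drops authors rows that have no matching novels rows

Fix: Use LEFT JOIN so parents without children still appear (COUNT(c.id) gives 0)

Corrected query:
SELECT p.name, COUNT(c.id) FROM authors p LEFT JOIN novels c ON c.author_id = p.id GROUP BY p.name

Result:
name   | COUNT(c.id)
-------+------------
Asimov | 0          
Atwood | 1          
Orwell | 4          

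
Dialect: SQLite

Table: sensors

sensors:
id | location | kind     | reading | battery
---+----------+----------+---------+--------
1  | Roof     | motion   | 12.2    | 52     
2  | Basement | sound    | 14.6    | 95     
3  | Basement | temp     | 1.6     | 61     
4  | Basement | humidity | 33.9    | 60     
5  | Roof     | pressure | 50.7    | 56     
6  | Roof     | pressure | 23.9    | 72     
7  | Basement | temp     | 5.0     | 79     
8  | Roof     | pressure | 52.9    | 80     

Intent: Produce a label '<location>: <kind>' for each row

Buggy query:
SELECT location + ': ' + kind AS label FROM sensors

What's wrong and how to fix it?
Bug: '+' is numeric addition; on text columns SQLite converts them to 0 instead of concatenating

Fix: Use the || operator for string concatenation

Corrected query:
SELECT location || ': ' || kind AS label FROM sensors

Result:
label             
------------------
Roof: motion      
Basement: sound   
Basement: temp    
Basement: humidity
Roof: pressure    
Roof: pressure    
Basement: temp    
Roof: pressure    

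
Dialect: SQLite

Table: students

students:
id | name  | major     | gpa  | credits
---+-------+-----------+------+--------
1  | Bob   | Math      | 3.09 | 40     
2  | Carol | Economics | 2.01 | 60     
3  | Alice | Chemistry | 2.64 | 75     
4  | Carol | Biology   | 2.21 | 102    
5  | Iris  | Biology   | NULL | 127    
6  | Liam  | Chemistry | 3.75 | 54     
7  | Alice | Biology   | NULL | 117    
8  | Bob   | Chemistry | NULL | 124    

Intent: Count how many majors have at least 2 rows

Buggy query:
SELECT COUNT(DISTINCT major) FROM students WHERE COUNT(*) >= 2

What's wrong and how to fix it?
Bug: COUNT(*) cannot appear in WHERE; the per-group count doesn't exist yet

Fix: Use a subquery that GROUPs and filters with HAVING, then count its rows

Corrected query:
SELECT COUNT(*) FROM (SELECT major FROM students GROUP BY major HAVING COUNT(*) >= 2)

Result:
COUNT(*)
--------
2       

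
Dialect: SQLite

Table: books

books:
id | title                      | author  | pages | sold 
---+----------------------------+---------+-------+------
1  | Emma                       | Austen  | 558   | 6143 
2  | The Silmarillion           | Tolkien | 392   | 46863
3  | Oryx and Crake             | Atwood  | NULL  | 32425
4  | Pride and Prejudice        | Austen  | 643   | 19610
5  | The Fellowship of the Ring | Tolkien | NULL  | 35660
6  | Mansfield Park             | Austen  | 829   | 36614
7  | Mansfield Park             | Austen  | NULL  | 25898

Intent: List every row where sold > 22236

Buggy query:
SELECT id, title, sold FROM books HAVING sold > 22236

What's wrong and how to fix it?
Bug: This is a non-aggregate query (no GROUP BY, no aggregates), so in SQLite the HAVING clause is invalid here; a row-level condition belongs in WHERE

Fix: Use WHERE for row-level filtering

Corrected query:
SELECT id, title, sold FROM books WHERE sold > 22236

Result:
id | title                      | sold 
---+----------------------------+------
2  | The Silmarillion           | 46863
3  | Oryx and Crake             | 32425
5  | The Fellowship of the Ring | 35660
6  | Mansfield Park             | 36614
7  | Mansfield Park             | 25898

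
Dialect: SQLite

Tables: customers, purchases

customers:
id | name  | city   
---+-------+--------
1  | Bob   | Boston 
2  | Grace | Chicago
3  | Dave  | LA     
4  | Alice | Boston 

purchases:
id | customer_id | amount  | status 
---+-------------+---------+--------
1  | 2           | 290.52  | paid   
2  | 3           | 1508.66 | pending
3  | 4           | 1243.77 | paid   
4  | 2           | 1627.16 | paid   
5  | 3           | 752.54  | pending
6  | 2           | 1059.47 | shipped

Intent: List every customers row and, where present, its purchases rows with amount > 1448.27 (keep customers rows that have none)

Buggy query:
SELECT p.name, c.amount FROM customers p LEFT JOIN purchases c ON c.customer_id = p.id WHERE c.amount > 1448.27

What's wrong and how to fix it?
Bug: Filtering c.amount in WHERE discards the NULL rows produced by LEFT JOIN, turning it into an inner join

Fix: Move the right-table condition into the ON clause so unmatched parents are kept

Corrected query:
SELECT p.name, c.amount FROM customers p LEFT JOIN purchases c ON c.customer_id = p.id AND c.amount > 1448.27

Result:
name  | amount 
------+--------
Bob   | NULL   
Grace | 1627.16
Dave  | 1508.66
Alice | NULL   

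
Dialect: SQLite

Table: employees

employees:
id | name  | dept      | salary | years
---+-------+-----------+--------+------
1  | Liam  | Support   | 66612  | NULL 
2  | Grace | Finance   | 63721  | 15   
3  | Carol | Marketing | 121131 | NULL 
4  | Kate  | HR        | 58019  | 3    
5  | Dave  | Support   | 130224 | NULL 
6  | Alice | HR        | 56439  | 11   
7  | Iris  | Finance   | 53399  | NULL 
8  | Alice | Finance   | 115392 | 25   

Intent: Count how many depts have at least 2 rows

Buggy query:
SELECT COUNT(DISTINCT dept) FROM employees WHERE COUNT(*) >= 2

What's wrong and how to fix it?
Bug: WHERE filters individual rows, not groups, so a group-level COUNT is invalid there

Fix: Group first with HAVING COUNT(*) >= 2, then COUNT the resulting groups

Corrected query:
SELECT COUNT(*) FROM (SELECT dept FROM employees GROUP BY dept HAVING COUNT(*) >= 2)

Result:
COUNT(*)
--------
3       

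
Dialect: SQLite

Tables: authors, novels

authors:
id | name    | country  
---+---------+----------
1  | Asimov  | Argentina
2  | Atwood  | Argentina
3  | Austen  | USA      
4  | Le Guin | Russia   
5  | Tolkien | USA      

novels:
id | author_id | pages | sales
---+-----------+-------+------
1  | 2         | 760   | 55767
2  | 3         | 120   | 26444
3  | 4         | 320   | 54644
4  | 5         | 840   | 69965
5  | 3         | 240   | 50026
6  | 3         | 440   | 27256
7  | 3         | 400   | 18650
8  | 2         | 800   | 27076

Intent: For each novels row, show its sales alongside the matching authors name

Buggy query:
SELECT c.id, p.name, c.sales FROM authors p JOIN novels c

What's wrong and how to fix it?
Bug: Missing join condition: each novels row is matched to all authors rows instead of just its own

Fix: Specify the join condition linking the foreign key to the parent id

Corrected query:
SELECT c.id, p.name, c.sales FROM authors p JOIN novels c ON c.author_id = p.id

Result:
id | name    | sales
---+---------+------
1  | Atwood  | 55767
2  | Austen  | 26444
3  | Le Guin | 54644
4  | Tolkien | 69965
5  | Austen  | 50026
6  | Austen  | 27256
7  | Austen  | 18650
8  | Atwood  | 27076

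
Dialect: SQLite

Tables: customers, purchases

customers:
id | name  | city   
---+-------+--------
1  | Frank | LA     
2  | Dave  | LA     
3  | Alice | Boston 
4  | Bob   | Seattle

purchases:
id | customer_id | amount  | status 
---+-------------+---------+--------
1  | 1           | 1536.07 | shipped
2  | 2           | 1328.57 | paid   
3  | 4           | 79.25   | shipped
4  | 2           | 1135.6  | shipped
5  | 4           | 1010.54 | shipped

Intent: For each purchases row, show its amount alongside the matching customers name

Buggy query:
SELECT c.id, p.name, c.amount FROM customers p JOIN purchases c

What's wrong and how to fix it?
Bug: Missing join condition: each purchases row is matched to all customers rows instead of just its own

Fix: Specify the join condition linking the foreign key to the parent id

Corrected query:
SELECT c.id, p.name, c.amount FROM customers p JOIN purchases c ON c.customer_id = p.id

Result:
id | name  | amount 
---+-------+--------
1  | Frank | 1536.07
2  | Dave  | 1328.57
3  | Bob   | 79.25  
4  | Dave  | 1135.6 
5  | Bob   | 1010.54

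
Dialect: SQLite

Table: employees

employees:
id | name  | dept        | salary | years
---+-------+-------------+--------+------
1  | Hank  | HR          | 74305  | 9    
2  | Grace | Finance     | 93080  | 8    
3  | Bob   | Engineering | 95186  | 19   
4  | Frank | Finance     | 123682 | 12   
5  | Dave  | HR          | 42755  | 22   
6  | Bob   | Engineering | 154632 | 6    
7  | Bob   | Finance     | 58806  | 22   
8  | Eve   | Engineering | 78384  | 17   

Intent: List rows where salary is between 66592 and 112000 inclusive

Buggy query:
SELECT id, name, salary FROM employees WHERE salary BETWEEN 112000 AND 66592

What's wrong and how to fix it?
Bug: BETWEEN expects the lower bound first; with 112000 AND 66592 the range is empty

Fix: Write BETWEEN 66592 AND 112000

Corrected query:
SELECT id, name, salary FROM employees WHERE salary BETWEEN 66592 AND 112000

Result:
id | name  | salary
---+-------+-------
1  | Hank  | 74305 
2  | Grace | 93080 
3  | Bob   | 95186 
8  | Eve   | 78384 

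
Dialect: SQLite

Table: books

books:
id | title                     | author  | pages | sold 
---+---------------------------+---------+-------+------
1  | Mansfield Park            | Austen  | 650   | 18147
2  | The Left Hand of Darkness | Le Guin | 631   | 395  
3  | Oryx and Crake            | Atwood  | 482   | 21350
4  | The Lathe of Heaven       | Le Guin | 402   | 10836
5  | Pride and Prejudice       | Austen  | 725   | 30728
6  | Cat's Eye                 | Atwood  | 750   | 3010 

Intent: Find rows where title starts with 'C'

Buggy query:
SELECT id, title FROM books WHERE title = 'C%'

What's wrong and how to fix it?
Bug: '=' compares the literal string including the % character; pattern matching needs LIKE

Fix: Use LIKE for wildcard pattern matching

Corrected query:
SELECT id, title FROM books WHERE title LIKE 'C%'

Result:
id | title    
---+----------
6  | Cat's Eye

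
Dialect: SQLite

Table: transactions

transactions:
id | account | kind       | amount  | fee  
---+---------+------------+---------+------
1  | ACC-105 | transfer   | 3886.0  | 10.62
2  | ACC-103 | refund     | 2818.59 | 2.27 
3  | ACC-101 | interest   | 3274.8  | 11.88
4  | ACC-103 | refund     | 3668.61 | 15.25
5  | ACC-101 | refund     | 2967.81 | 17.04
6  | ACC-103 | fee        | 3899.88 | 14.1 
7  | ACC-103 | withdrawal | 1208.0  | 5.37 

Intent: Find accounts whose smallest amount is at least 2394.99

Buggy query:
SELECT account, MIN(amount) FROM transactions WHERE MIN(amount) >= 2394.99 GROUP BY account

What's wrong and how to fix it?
Bug: Aggregates like MIN are computed per group after WHERE runs

Fix: Replace WHERE with HAVING after the GROUP BY

Corrected query:
SELECT account, MIN(amount) FROM transactions GROUP BY account HAVING MIN(amount) >= 2394.99

Result:
account | MIN(amount)
--------+------------
ACC-101 | 2967.81    
ACC-105 | 3886       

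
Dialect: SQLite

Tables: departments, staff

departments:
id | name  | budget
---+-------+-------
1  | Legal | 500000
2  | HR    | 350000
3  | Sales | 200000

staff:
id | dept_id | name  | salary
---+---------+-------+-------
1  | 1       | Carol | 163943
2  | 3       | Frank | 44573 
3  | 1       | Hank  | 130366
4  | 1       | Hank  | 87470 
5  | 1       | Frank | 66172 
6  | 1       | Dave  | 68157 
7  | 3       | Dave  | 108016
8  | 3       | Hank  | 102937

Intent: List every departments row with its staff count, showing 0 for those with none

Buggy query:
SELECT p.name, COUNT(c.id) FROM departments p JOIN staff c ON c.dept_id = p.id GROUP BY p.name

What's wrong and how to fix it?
Bug: An inner join excludes parents with zero children

Fix: Use LEFT JOIN so parents without children still appear (COUNT(c.id) gives 0)

Corrected query:
SELECT p.name, COUNT(c.id) FROM departments p LEFT JOIN staff c ON c.dept_id = p.id GROUP BY p.name

Result:
name  | COUNT(c.id)
------+------------
HR    | 0          
Legal | 5          
Sales | 3          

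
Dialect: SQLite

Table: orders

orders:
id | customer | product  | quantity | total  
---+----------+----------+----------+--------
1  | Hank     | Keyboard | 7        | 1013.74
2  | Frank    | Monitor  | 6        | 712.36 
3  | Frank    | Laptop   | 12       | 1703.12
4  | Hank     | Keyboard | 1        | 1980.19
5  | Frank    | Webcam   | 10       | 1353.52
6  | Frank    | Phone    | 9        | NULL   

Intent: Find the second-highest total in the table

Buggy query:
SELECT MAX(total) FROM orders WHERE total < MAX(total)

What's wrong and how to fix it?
Bug: MAX(total) on the right of the comparison is an aggregate-in-WHERE error

Fix: Put the inner MAX in a scalar subquery

Corrected query:
SELECT MAX(total) FROM orders WHERE total < (SELECT MAX(total) FROM orders)

Result:
MAX(total)
----------
1703.12   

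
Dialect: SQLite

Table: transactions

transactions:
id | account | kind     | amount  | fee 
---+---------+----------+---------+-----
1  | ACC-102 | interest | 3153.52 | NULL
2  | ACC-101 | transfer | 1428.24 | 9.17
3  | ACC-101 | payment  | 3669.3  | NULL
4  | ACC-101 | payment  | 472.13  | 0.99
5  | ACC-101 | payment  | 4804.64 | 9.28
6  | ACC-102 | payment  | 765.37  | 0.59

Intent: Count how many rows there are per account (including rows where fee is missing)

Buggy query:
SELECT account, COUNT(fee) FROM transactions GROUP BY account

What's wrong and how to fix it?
Bug: COUNT(column) counts non-NULL values only; rows with NULL fee aren't counted

Fix: Use COUNT(*) to count all rows regardless of NULL

Corrected query:
SELECT account, COUNT(*) FROM transactions GROUP BY account

Result:
account | COUNT(*)
--------+---------
ACC-101 | 4       
ACC-102 | 2       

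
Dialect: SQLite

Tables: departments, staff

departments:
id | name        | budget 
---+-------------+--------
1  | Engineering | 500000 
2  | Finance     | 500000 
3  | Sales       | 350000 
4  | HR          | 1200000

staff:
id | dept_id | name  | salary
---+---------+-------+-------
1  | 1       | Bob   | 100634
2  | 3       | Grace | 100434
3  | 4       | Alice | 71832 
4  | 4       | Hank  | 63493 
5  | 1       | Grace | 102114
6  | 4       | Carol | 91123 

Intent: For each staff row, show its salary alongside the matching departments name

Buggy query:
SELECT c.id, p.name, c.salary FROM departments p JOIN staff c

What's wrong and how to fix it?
Bug: Missing join condition: each staff row is matched to all departments rows instead of just its own

Fix: Add ON c.dept_id = p.id to the JOIN

Corrected query:
SELECT c.id, p.name, c.salary FROM departments p JOIN staff c ON c.dept_id = p.id

Result:
id | name        | salary
---+-------------+-------
1  | Engineering | 100634
2  | Sales       | 100434
3  | HR          | 71832 
4  | HR          | 63493 
5  | Engineering | 102114
6  | HR          | 91123 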